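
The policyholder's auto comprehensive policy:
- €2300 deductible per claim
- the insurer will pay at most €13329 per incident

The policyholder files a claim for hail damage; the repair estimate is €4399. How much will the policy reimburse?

€2099

After the deductible, €4399 − €2300 = €2099 remains.
€2099 is within the €13329 limit, so the insurer pays €2099.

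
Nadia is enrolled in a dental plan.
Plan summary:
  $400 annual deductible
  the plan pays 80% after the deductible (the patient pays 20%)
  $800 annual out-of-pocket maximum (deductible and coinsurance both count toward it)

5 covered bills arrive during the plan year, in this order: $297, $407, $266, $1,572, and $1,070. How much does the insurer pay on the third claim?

$212.80

#1 ($297): fully absorbed by the deductible. Patient owes $297 (running OOP $297). Plan pays $297 − $297 = $0.
#2 ($407): $103 finishes the deductible; $304 goes to coinsurance; patient's 20% is $60.80. Patient pays $163.80; OOP now $460.80. Plan pays $407 − $163.80 = $243.20.
#3 ($266): deductible already satisfied, so patient's share is 20% × $266 = $53.20. Patient pays $53.20; OOP now $514. Insurer: $266 − $53.20 = $212.80.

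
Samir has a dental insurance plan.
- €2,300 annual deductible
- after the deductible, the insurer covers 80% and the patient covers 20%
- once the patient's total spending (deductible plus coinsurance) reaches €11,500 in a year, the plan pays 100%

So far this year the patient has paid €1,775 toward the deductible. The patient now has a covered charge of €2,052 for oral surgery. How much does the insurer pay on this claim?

€1,221.60

€1,775 of the €2,300 deductible is already met, leaving €525.
The remaining €1,527 (= €2,052 − €525) moves to coinsurance.
Coinsurance: €1,527 × 20% = €305.40.
So the patient owes €525 + €305.40 = €830.40 before any cap.
Total out-of-pocket so far would be €1,775 + €830.40 = €2,605.40, below the €11,500 cap — no reduction.
The insurer covers the remainder: €2,052 − €830.40 = €1,221.60.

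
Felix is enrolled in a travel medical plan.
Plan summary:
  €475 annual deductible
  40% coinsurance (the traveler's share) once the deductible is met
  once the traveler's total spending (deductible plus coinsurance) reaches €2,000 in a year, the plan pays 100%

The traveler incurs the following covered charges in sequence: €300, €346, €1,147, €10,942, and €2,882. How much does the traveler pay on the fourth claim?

Claim 1 (€300): all of it applies to the deductible. Traveler pays €300; OOP now €300.
Claim 2 (€346): deductible takes €175, €171 remains; coinsurance €171 × 40% = €68.40. Traveler owes €243.40 (running OOP €543.40).
Claim 3 (€1,147): deductible met; 40% of €1,147 = €458.80. Cost to traveler: €458.80. OOP to date €1,002.20.
Claim 4 (€10,942): deductible already satisfied, so traveler's share is 40% × €10,942 = €4,376.80. Adding that to €1,002.20 gives €5,379, past the €2,000 cap; traveler pays only €2,000 − €1,002.20 = €997.80.

€997.80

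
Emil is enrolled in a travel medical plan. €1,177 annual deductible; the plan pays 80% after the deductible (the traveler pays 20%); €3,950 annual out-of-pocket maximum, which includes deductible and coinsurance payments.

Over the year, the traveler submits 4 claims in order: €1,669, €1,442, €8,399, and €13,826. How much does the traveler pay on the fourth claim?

#1 (€1,669): deductible takes €1,177, €492 remains; traveler's 20% is €98.40. Traveler pays €1,275.40; OOP now €1,275.40.
#2 (€1,442): deductible already satisfied, so traveler's share is 20% × €1,442 = €288.40. Traveler owes €288.40 (running OOP €1,563.80).
#3 (€8,399): 20% coinsurance on €8,399 = €1,679.80. Cost to traveler: €1,679.80. OOP to date €3,243.60.
#4 (€13,826): 20% coinsurance on €13,826 = €2,765.20. Adding that to €3,243.60 gives €6,008.80, past the €3,950 cap; traveler pays only €3,950 − €3,243.60 = €706.40.

€706.40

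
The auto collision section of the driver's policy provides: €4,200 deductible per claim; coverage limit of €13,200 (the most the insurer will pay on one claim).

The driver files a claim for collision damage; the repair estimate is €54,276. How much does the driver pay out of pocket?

€41,076

After the deductible, €54,276 − €4,200 = €50,076 remains.
€50,076 exceeds the €13,200 limit, so the insurer pays the limit: €13,200.
Out of pocket: €54,276 − €13,200 = €41,076.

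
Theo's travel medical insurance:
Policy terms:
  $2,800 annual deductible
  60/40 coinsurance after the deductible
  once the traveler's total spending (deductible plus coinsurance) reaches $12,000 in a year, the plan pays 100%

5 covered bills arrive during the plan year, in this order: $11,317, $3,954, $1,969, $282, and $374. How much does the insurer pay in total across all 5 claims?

Claim 1 ($11,317): $2,800 finishes the deductible; $8,517 goes to coinsurance; coinsurance $8,517 × 40% = $3,406.80. Traveler pays $6,206.80; OOP now $6,206.80. Insurer: $11,317 − $6,206.80 = $5,110.20.
Claim 2 ($3,954): deductible met; 40% of $3,954 = $1,581.60. Cost to traveler: $1,581.60. OOP to date $7,788.40. Insurer: $3,954 − $1,581.60 = $2,372.40.
Claim 3 ($1,969): 40% coinsurance on $1,969 = $787.60. Cost to traveler: $787.60. OOP to date $8,576. Insurer: $1,969 − $787.60 = $1,181.40.
Claim 4 ($282): deductible met; 40% of $282 = $112.80. Traveler owes $112.80 (running OOP $8,688.80). Plan pays $282 − $112.80 = $169.20.
Claim 5 ($374): deductible already satisfied, so traveler's share is 40% × $374 = $149.60. Cost to traveler: $149.60. OOP to date $8,838.40. Plan pays $374 − $149.60 = $224.40.
Insurer total: $5,110.20 + $2,372.40 + $1,181.40 + $169.20 + $224.40 = $9,057.60.

$9,057.60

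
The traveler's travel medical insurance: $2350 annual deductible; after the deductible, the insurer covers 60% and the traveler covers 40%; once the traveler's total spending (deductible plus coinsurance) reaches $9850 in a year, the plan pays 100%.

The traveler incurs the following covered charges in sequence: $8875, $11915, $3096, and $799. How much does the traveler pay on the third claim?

Claim 1 — $8875: $2350 to deductible, leaving $6525; 40% of $6525 = $2610. Traveler pays $4960; OOP now $4960.
Claim 2 — $11915: 40% coinsurance on $11915 = $4766. Cost to traveler: $4766. OOP to date $9726.
Claim 3 — $3096: deductible already satisfied, so traveler's share is 40% × $3096 = $1238.40. Adding that to $9726 gives $10964.40, past the $9850 cap; traveler pays only $9850 − $9726 = $124.

$124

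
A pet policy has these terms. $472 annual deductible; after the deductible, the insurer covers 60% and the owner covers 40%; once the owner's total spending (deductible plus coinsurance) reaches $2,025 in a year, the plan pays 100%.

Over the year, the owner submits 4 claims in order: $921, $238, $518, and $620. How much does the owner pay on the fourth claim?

$248

Bill 1, $921: $472 to deductible, leaving $449; coinsurance $449 × 40% = $179.60. Owner owes $651.60 (running OOP $651.60).
Bill 2, $238: 40% coinsurance on $238 = $95.20. Owner owes $95.20 (running OOP $746.80).
Bill 3, $518: deductible already satisfied, so owner's share is 40% × $518 = $207.20. Owner pays $207.20; OOP now $954.
Bill 4, $620: deductible already satisfied, so owner's share is 40% × $620 = $248. Owner pays $248; OOP now $1,202.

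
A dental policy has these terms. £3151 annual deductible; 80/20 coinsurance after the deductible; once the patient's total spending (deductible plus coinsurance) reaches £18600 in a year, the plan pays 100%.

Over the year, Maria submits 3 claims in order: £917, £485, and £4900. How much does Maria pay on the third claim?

Bill 1, £917: all of it applies to the deductible. Patient owes £917 (running OOP £917).
Bill 2, £485: all of it applies to the deductible. Patient pays £485; OOP now £1402.
Bill 3, £4900: £1749 finishes the deductible; £3151 goes to coinsurance; 20% of £3151 = £630.20. Patient owes £2379.20 (running OOP £3781.20).

£2379.20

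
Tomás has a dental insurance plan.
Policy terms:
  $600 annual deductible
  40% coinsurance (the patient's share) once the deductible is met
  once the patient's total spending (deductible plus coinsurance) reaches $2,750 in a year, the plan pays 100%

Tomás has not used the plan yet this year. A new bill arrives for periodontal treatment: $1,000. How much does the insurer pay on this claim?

Nothing has been paid toward the $600 deductible, so the first $600 of this charge is applied there.
The remaining $400 (= $1,000 − $600) moves to coinsurance.
Patient's 40% share of $400 is $160.
Patient responsibility before any cap: $600 + $160 = $760.
Total out-of-pocket so far would be $0 + $760 = $760, below the $2,750 cap — no reduction.
The insurer covers the remainder: $1,000 − $760 = $240.

$240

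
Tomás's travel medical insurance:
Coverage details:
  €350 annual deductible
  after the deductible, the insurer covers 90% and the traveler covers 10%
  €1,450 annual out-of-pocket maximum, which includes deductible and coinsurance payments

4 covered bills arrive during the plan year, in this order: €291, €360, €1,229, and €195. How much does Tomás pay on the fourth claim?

#1 (€291): entire amount goes to the deductible. Cost to traveler: €291. OOP to date €291.
#2 (€360): €59 to deductible, leaving €301; coinsurance €301 × 10% = €30.10. Traveler pays €89.10; OOP now €380.10.
#3 (€1,229): 10% coinsurance on €1,229 = €122.90. Traveler owes €122.90 (running OOP €503).
#4 (€195): deductible already satisfied, so traveler's share is 10% × €195 = €19.50. Traveler owes €19.50 (running OOP €522.50).

€19.50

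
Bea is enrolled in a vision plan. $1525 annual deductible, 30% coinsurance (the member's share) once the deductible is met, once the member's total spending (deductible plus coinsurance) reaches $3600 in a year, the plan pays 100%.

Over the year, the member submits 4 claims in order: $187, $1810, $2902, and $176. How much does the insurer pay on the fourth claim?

Bill 1, $187: entire amount goes to the deductible. Member pays $187; OOP now $187. Insurer: $187 − $187 = $0.
Bill 2, $1810: $1338 to deductible, leaving $472; member's 30% is $141.60. Member owes $1479.60 (running OOP $1666.60). Plan pays $1810 − $1479.60 = $330.40.
Bill 3, $2902: deductible met; 30% of $2902 = $870.60. Member pays $870.60; OOP now $2537.20. Plan pays $2902 − $870.60 = $2031.40.
Bill 4, $176: 30% coinsurance on $176 = $52.80. Member pays $52.80; OOP now $2590. Insurer: $176 − $52.80 = $123.20.

$123.20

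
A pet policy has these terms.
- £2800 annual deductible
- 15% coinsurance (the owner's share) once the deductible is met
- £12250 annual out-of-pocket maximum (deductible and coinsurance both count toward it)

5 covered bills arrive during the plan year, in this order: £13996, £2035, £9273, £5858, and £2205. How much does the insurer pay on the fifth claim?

£1874.25

Claim 1 (£13996): £2800 to deductible, leaving £11196; owner's 15% is £1679.40. Owner owes £4479.40 (running OOP £4479.40). Insurer: £13996 − £4479.40 = £9516.60.
Claim 2 (£2035): deductible met; 15% of £2035 = £305.25. Owner pays £305.25; OOP now £4784.65. Plan pays £2035 − £305.25 = £1729.75.
Claim 3 (£9273): deductible already satisfied, so owner's share is 15% × £9273 = £1390.95. Owner owes £1390.95 (running OOP £6175.60). Insurer: £9273 − £1390.95 = £7882.05.
Claim 4 (£5858): 15% coinsurance on £5858 = £878.70. Owner owes £878.70 (running OOP £7054.30). Plan pays £5858 − £878.70 = £4979.30.
Claim 5 (£2205): deductible met; 15% of £2205 = £330.75. Cost to owner: £330.75. OOP to date £7385.05. Plan pays £2205 − £330.75 = £1874.25.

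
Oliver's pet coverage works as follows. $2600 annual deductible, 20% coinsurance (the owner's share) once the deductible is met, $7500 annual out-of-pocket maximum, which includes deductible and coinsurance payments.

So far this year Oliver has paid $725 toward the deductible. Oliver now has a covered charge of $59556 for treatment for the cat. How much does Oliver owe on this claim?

$6775

Remaining deductible: $2600 − $725 = $1875.
That leaves $59556 − $1875 = $57681 for coinsurance.
Coinsurance: $57681 × 20% = $11536.20.
That puts the owner's cost at $1875 + $11536.20 = $13411.20 before any cap.
That would bring total out-of-pocket to $14136.20, past the $7500 cap. The owner is capped at $7500 − $725 = $6775 on this claim.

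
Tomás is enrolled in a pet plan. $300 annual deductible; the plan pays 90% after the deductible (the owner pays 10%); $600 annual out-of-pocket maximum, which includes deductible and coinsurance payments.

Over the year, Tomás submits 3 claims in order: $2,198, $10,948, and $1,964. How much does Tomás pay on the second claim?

Bill 1, $2,198: $300 finishes the deductible; $1,898 goes to coinsurance; owner's 10% is $189.80. Owner owes $489.80 (running OOP $489.80).
Bill 2, $10,948: deductible already satisfied, so owner's share is 10% × $10,948 = $1,094.80. That would push OOP to $1,584.60, over the $600 cap, so owner pays $600 − $489.80 = $110.20.

$110.20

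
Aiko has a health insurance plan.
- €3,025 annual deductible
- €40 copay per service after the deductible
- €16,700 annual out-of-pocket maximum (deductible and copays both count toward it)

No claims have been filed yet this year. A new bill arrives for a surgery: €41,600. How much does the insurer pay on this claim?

The full €3,025 deductible is still open; €3,025 of this bill applies to it.
The remaining €38,575 (= €41,600 − €3,025) moves to the copay.
Copay on this service: €40.
That puts the patient's cost at €3,025 + €40 = €3,065 before any cap.
Total out-of-pocket so far would be €0 + €3,065 = €3,065, below the €16,700 cap — no reduction.
Insurer pays the balance: €41,600 − €3,065 = €38,535.

€38,535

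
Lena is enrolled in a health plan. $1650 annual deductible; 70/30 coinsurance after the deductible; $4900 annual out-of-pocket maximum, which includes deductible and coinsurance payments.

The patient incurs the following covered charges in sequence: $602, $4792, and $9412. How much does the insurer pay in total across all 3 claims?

Claim 1 ($602): all of it applies to the deductible. Cost to patient: $602. OOP to date $602. Insurer: $602 − $602 = $0.
Claim 2 ($4792): $1048 finishes the deductible; $3744 goes to coinsurance; patient's 30% is $1123.20. Patient pays $2171.20; OOP now $2773.20. Insurer: $4792 − $2171.20 = $2620.80.
Claim 3 ($9412): 30% coinsurance on $9412 = $2823.60. OOP would hit $5596.80 > $4900, so the cap limits the patient to $4900 − $2773.20 = $2126.80. Insurer: $9412 − $2126.80 = $7285.20.
Insurer total = bills − patient's total = $14806 − $4900 = $9906.

$9906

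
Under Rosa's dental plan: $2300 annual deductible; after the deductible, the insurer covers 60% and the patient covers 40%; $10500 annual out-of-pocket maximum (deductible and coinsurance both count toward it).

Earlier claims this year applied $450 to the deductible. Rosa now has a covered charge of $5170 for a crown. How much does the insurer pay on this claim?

$1992

Deductible still to meet: $2300 − $450 = $1850.
After the $1850 deductible portion, $5170 − $1850 = $3320 is subject to coinsurance.
40% of $3320 = $1328 falls to the patient.
That puts the patient's cost at $1850 + $1328 = $3178 before any cap.
Cumulative spending $450 + $3178 = $3628 stays under the $10500 maximum.
The plan picks up $5170 − $3178 = $1992.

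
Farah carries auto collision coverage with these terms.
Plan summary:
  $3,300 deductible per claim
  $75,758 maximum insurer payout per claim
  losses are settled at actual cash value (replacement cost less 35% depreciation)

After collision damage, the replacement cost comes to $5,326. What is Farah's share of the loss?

$5,164.10

At 35% depreciation, ACV = $5,326 − $1,864.10 = $3,461.90.
After the deductible, $3,461.90 − $3,300 = $161.90 remains.
$161.90 ≤ $75,758, so the limit doesn't bind; insurer pays $161.90.
Driver's share is the uncovered remainder: $5,326 − $161.90 = $5,164.10.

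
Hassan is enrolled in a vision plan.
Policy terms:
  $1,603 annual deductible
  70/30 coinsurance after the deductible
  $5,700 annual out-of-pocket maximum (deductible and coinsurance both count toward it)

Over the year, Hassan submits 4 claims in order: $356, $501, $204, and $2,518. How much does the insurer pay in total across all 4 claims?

$1,383.20

Claim 1 ($356): entire amount goes to the deductible. Member pays $356; OOP now $356. Plan pays $356 − $356 = $0.
Claim 2 ($501): fully absorbed by the deductible. Member owes $501 (running OOP $857). Plan pays $501 − $501 = $0.
Claim 3 ($204): fully absorbed by the deductible. Cost to member: $204. OOP to date $1,061. Insurer: $204 − $204 = $0.
Claim 4 ($2,518): deductible takes $542, $1,976 remains; 30% of $1,976 = $592.80. Cost to member: $1,134.80. OOP to date $2,195.80. Plan pays $2,518 − $1,134.80 = $1,383.20.
Insurer total: $0 + $0 + $0 + $1,383.20 = $1,383.20.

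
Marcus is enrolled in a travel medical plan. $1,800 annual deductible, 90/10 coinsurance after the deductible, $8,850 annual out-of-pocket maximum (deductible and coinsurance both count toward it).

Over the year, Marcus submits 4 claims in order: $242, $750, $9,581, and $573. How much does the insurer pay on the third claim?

#1 ($242): fully absorbed by the deductible. Traveler owes $242 (running OOP $242). Insurer: $242 − $242 = $0.
#2 ($750): fully absorbed by the deductible. Cost to traveler: $750. OOP to date $992. Plan pays $750 − $750 = $0.
#3 ($9,581): deductible takes $808, $8,773 remains; coinsurance $8,773 × 10% = $877.30. Traveler pays $1,685.30; OOP now $2,677.30. Plan pays $9,581 − $1,685.30 = $7,895.70.

$7,895.70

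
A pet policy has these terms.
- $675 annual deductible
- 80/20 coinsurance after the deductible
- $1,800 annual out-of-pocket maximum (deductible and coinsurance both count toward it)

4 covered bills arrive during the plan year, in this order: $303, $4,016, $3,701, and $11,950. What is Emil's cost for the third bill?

$396.20

#1 ($303): all of it applies to the deductible. Owner pays $303; OOP now $303.
#2 ($4,016): deductible takes $372, $3,644 remains; coinsurance $3,644 × 20% = $728.80. Cost to owner: $1,100.80. OOP to date $1,403.80.
#3 ($3,701): deductible already satisfied, so owner's share is 20% × $3,701 = $740.20. That would push OOP to $2,144, over the $1,800 cap, so owner pays $1,800 − $1,403.80 = $396.20.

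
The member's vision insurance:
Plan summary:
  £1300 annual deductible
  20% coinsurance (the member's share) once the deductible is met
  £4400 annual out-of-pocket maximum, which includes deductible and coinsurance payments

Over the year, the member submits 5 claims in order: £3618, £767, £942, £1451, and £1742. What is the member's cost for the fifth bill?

£348.40

Bill 1, £3618: £1300 to deductible, leaving £2318; 20% of £2318 = £463.60. Member pays £1763.60; OOP now £1763.60.
Bill 2, £767: deductible met; 20% of £767 = £153.40. Member owes £153.40 (running OOP £1917).
Bill 3, £942: deductible met; 20% of £942 = £188.40. Cost to member: £188.40. OOP to date £2105.40.
Bill 4, £1451: deductible met; 20% of £1451 = £290.20. Cost to member: £290.20. OOP to date £2395.60.
Bill 5, £1742: deductible met; 20% of £1742 = £348.40. Cost to member: £348.40. OOP to date £2744.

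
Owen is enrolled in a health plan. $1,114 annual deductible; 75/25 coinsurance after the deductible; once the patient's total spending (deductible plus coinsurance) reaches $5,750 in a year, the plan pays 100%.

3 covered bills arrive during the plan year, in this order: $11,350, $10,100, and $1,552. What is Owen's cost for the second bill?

$2,077

Claim 1 ($11,350): deductible takes $1,114, $10,236 remains; 25% of $10,236 = $2,559. Patient owes $3,673 (running OOP $3,673).
Claim 2 ($10,100): 25% coinsurance on $10,100 = $2,525. OOP would hit $6,198 > $5,750, so the cap limits the patient to $5,750 − $3,673 = $2,077.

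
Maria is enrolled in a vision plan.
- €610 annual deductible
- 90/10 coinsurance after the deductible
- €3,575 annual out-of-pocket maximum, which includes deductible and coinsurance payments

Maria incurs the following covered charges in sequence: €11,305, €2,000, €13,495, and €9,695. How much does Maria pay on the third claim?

€1,349.50

Bill 1, €11,305: deductible takes €610, €10,695 remains; 10% of €10,695 = €1,069.50. Member owes €1,679.50 (running OOP €1,679.50).
Bill 2, €2,000: 10% coinsurance on €2,000 = €200. Member pays €200; OOP now €1,879.50.
Bill 3, €13,495: deductible already satisfied, so member's share is 10% × €13,495 = €1,349.50. Cost to member: €1,349.50. OOP to date €3,229.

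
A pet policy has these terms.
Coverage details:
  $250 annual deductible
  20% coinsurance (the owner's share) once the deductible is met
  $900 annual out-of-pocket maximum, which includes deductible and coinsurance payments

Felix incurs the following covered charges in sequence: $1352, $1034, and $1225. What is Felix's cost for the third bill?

$222.80

Bill 1, $1352: $250 finishes the deductible; $1102 goes to coinsurance; owner's 20% is $220.40. Cost to owner: $470.40. OOP to date $470.40.
Bill 2, $1034: deductible already satisfied, so owner's share is 20% × $1034 = $206.80. Owner owes $206.80 (running OOP $677.20).
Bill 3, $1225: deductible already satisfied, so owner's share is 20% × $1225 = $245. Adding that to $677.20 gives $922.20, past the $900 cap; owner pays only $900 − $677.20 = $222.80.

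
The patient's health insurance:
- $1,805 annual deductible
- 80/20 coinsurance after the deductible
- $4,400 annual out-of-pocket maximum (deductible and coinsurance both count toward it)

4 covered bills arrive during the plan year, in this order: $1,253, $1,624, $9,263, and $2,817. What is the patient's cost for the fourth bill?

$528

#1 ($1,253): all of it applies to the deductible. Cost to patient: $1,253. OOP to date $1,253.
#2 ($1,624): deductible takes $552, $1,072 remains; coinsurance $1,072 × 20% = $214.40. Cost to patient: $766.40. OOP to date $2,019.40.
#3 ($9,263): deductible met; 20% of $9,263 = $1,852.60. Cost to patient: $1,852.60. OOP to date $3,872.
#4 ($2,817): deductible met; 20% of $2,817 = $563.40. That would push OOP to $4,435.40, over the $4,400 cap, so patient pays $4,400 − $3,872 = $528.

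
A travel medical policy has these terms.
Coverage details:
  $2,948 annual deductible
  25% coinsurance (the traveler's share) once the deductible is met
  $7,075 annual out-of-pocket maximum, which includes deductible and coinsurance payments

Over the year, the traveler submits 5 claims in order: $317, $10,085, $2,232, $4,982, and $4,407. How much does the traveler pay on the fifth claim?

Claim 1 — $317: entire amount goes to the deductible. Cost to traveler: $317. OOP to date $317.
Claim 2 — $10,085: deductible takes $2,631, $7,454 remains; traveler's 25% is $1,863.50. Cost to traveler: $4,494.50. OOP to date $4,811.50.
Claim 3 — $2,232: deductible already satisfied, so traveler's share is 25% × $2,232 = $558. Traveler pays $558; OOP now $5,369.50.
Claim 4 — $4,982: 25% coinsurance on $4,982 = $1,245.50. Traveler pays $1,245.50; OOP now $6,615.
Claim 5 — $4,407: deductible already satisfied, so traveler's share is 25% × $4,407 = $1,101.75. OOP would hit $7,716.75 > $7,075, so the cap limits the traveler to $7,075 − $6,615 = $460.

$460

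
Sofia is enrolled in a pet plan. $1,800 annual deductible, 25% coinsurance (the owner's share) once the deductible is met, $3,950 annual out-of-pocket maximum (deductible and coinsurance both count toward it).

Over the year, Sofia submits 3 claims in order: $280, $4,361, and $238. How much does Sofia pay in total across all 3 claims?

Bill 1, $280: fully absorbed by the deductible. Owner pays $280; OOP now $280.
Bill 2, $4,361: deductible takes $1,520, $2,841 remains; owner's 25% is $710.25. Owner owes $2,230.25 (running OOP $2,510.25).
Bill 3, $238: deductible already satisfied, so owner's share is 25% × $238 = $59.50. Owner owes $59.50 (running OOP $2,569.75).
Summing the owner's payments: $280 + $2,230.25 + $59.50 = $2,569.75.

$2,569.75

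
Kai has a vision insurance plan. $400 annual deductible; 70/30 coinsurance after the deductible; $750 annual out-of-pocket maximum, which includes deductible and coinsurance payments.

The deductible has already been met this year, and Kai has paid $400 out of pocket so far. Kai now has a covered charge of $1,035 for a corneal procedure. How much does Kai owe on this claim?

$310.50

The deductible is already satisfied, so the full bill goes to coinsurance.
Member's 30% share of $1,035 is $310.50.
Cumulative spending $400 + $310.50 = $710.50 stays under the $750 maximum.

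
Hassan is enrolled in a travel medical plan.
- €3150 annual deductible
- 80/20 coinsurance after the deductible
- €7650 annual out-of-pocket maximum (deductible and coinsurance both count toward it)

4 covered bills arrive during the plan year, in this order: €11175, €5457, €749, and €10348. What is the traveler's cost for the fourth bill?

€1653.80

Claim 1 — €11175: €3150 to deductible, leaving €8025; coinsurance €8025 × 20% = €1605. Cost to traveler: €4755. OOP to date €4755.
Claim 2 — €5457: deductible already satisfied, so traveler's share is 20% × €5457 = €1091.40. Traveler owes €1091.40 (running OOP €5846.40).
Claim 3 — €749: deductible met; 20% of €749 = €149.80. Traveler pays €149.80; OOP now €5996.20.
Claim 4 — €10348: deductible already satisfied, so traveler's share is 20% × €10348 = €2069.60. OOP would hit €8065.80 > €7650, so the cap limits the traveler to €7650 − €5996.20 = €1653.80.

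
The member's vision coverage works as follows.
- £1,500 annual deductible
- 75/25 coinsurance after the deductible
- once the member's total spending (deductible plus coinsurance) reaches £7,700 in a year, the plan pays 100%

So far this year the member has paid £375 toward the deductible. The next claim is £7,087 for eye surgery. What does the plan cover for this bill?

£4,471.50

Deductible still to meet: £1,500 − £375 = £1,125.
After the £1,125 deductible portion, £7,087 − £1,125 = £5,962 is subject to coinsurance.
Member's 25% share of £5,962 is £1,490.50.
That puts the member's cost at £1,125 + £1,490.50 = £2,615.50 before any cap.
Year-to-date out-of-pocket becomes £375 + £2,615.50 = £2,990.50, still under the £7,700 maximum, so no cap applies.
The insurer covers the remainder: £7,087 − £2,615.50 = £4,471.50.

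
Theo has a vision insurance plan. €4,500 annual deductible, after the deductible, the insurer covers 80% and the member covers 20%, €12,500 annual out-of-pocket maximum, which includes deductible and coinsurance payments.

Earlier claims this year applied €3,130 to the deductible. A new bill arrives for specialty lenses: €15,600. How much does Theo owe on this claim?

€3,130 of the €4,500 deductible is already met, leaving €1,370.
After the €1,370 deductible portion, €15,600 − €1,370 = €14,230 is subject to coinsurance.
Coinsurance: €14,230 × 20% = €2,846.
So the member owes €1,370 + €2,846 = €4,216 before any cap.
Year-to-date out-of-pocket becomes €3,130 + €4,216 = €7,346, still under the €12,500 maximum, so no cap applies.

€4,216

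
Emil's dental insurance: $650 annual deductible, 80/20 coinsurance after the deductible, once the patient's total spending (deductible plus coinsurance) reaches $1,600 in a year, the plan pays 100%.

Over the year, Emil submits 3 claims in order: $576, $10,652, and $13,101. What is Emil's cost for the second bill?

Claim 1 ($576): fully absorbed by the deductible. Patient owes $576 (running OOP $576).
Claim 2 ($10,652): $74 finishes the deductible; $10,578 goes to coinsurance; coinsurance $10,578 × 20% = $2,115.60. Together that's $74 + $2,115.60 = $2,189.60. That would push OOP to $2,765.60, over the $1,600 cap, so patient pays $1,600 − $576 = $1,024.

$1,024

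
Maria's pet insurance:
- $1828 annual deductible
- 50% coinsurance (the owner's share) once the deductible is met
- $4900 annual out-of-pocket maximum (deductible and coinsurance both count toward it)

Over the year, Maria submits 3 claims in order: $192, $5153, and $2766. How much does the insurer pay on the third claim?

$1452.50

#1 ($192): all of it applies to the deductible. Owner pays $192; OOP now $192. Insurer: $192 − $192 = $0.
#2 ($5153): deductible takes $1636, $3517 remains; coinsurance $3517 × 50% = $1758.50. Owner owes $3394.50 (running OOP $3586.50). Plan pays $5153 − $3394.50 = $1758.50.
#3 ($2766): deductible already satisfied, so owner's share is 50% × $2766 = $1383. That would push OOP to $4969.50, over the $4900 cap, so owner pays $4900 − $3586.50 = $1313.50. Plan pays $2766 − $1313.50 = $1452.50.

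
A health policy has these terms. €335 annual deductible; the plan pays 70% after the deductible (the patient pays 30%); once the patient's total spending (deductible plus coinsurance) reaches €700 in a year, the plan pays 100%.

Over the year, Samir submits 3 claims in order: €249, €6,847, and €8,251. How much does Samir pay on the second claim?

€451

Bill 1, €249: fully absorbed by the deductible. Patient pays €249; OOP now €249.
Bill 2, €6,847: €86 finishes the deductible; €6,761 goes to coinsurance; 30% of €6,761 = €2,028.30. Claim cost before the cap: €86 + €2,028.30 = €2,114.30. OOP would hit €2,363.30 > €700, so the cap limits the patient to €700 − €249 = €451.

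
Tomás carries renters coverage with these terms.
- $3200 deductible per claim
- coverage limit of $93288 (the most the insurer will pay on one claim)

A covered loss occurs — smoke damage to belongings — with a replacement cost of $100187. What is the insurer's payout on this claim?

After the deductible, $100187 − $3200 = $96987 remains.
$96987 exceeds the $93288 limit, so the insurer pays the limit: $93288.

$93288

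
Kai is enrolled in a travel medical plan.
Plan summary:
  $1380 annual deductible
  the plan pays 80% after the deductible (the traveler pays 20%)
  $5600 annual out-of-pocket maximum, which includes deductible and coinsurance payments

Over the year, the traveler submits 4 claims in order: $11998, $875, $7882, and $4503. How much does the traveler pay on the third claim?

Bill 1, $11998: $1380 finishes the deductible; $10618 goes to coinsurance; coinsurance $10618 × 20% = $2123.60. Cost to traveler: $3503.60. OOP to date $3503.60.
Bill 2, $875: 20% coinsurance on $875 = $175. Cost to traveler: $175. OOP to date $3678.60.
Bill 3, $7882: 20% coinsurance on $7882 = $1576.40. Traveler pays $1576.40; OOP now $5255.

$1576.40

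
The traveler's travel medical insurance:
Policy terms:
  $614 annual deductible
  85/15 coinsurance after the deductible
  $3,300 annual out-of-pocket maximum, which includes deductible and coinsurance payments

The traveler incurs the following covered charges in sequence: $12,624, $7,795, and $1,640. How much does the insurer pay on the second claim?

Claim 1 — $12,624: deductible takes $614, $12,010 remains; traveler's 15% is $1,801.50. Cost to traveler: $2,415.50. OOP to date $2,415.50. Plan pays $12,624 − $2,415.50 = $10,208.50.
Claim 2 — $7,795: deductible already satisfied, so traveler's share is 15% × $7,795 = $1,169.25. OOP would hit $3,584.75 > $3,300, so the cap limits the traveler to $3,300 − $2,415.50 = $884.50. Plan pays $7,795 − $884.50 = $6,910.50.

$6,910.50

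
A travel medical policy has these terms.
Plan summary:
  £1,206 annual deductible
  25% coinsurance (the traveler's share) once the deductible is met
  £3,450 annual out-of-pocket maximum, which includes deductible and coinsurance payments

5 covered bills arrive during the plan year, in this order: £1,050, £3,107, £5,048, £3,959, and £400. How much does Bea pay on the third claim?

£1,262

Claim 1 (£1,050): all of it applies to the deductible. Traveler pays £1,050; OOP now £1,050.
Claim 2 (£3,107): deductible takes £156, £2,951 remains; 25% of £2,951 = £737.75. Cost to traveler: £893.75. OOP to date £1,943.75.
Claim 3 (£5,048): 25% coinsurance on £5,048 = £1,262. Traveler pays £1,262; OOP now £3,205.75.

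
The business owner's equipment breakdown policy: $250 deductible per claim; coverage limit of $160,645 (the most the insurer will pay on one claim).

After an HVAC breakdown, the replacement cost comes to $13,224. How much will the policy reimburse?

$12,974

After the deductible, $13,224 − $250 = $12,974 remains.
$12,974 ≤ $160,645, so the limit doesn't bind; insurer pays $12,974.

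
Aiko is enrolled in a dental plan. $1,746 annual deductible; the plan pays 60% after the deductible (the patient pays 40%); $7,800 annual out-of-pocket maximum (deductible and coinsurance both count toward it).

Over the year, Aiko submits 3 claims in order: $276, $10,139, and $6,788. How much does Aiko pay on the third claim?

$2,586.40

Claim 1 ($276): all of it applies to the deductible. Patient pays $276; OOP now $276.
Claim 2 ($10,139): $1,470 finishes the deductible; $8,669 goes to coinsurance; coinsurance $8,669 × 40% = $3,467.60. Patient owes $4,937.60 (running OOP $5,213.60).
Claim 3 ($6,788): deductible met; 40% of $6,788 = $2,715.20. That would push OOP to $7,928.80, over the $7,800 cap, so patient pays $7,800 − $5,213.60 = $2,586.40.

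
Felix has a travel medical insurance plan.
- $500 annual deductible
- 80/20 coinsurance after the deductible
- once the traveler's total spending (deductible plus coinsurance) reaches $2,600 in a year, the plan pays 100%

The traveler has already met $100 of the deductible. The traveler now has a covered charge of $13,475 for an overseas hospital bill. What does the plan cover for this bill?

$10,975

Deductible still to meet: $500 − $100 = $400.
That leaves $13,475 − $400 = $13,075 for coinsurance.
Coinsurance: $13,075 × 20% = $2,615.
So the traveler owes $400 + $2,615 = $3,015 before any cap.
Year-to-date out-of-pocket would reach $100 + $3,015 = $3,115, above the $2,600 maximum, so the traveler pays only $2,600 − $100 = $2,500.
The plan picks up $13,475 − $2,500 = $10,975.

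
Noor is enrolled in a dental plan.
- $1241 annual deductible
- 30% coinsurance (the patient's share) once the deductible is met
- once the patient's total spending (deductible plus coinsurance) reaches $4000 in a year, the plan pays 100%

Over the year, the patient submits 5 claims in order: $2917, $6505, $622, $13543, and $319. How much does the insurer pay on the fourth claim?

$13424.90

Claim 1 — $2917: $1241 finishes the deductible; $1676 goes to coinsurance; coinsurance $1676 × 30% = $502.80. Patient owes $1743.80 (running OOP $1743.80). Insurer: $2917 − $1743.80 = $1173.20.
Claim 2 — $6505: 30% coinsurance on $6505 = $1951.50. Patient pays $1951.50; OOP now $3695.30. Insurer: $6505 − $1951.50 = $4553.50.
Claim 3 — $622: deductible met; 30% of $622 = $186.60. Patient owes $186.60 (running OOP $3881.90). Insurer: $622 − $186.60 = $435.40.
Claim 4 — $13543: deductible already satisfied, so patient's share is 30% × $13543 = $4062.90. That would push OOP to $7944.80, over the $4000 cap, so patient pays $4000 − $3881.90 = $118.10. Plan pays $13543 − $118.10 = $13424.90.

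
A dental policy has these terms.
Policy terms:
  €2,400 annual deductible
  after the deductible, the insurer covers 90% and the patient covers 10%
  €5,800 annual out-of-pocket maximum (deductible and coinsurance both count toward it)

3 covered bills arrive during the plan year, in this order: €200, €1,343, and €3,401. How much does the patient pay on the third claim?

Claim 1 — €200: all of it applies to the deductible. Cost to patient: €200. OOP to date €200.
Claim 2 — €1,343: entire amount goes to the deductible. Cost to patient: €1,343. OOP to date €1,543.
Claim 3 — €3,401: deductible takes €857, €2,544 remains; 10% of €2,544 = €254.40. Patient owes €1,111.40 (running OOP €2,654.40).

€1,111.40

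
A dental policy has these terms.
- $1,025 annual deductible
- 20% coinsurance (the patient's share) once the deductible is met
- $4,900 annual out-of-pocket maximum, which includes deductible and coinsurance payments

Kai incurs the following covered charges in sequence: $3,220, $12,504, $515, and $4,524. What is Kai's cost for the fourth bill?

#1 ($3,220): $1,025 finishes the deductible; $2,195 goes to coinsurance; patient's 20% is $439. Cost to patient: $1,464. OOP to date $1,464.
#2 ($12,504): deductible already satisfied, so patient's share is 20% × $12,504 = $2,500.80. Patient owes $2,500.80 (running OOP $3,964.80).
#3 ($515): deductible already satisfied, so patient's share is 20% × $515 = $103. Cost to patient: $103. OOP to date $4,067.80.
#4 ($4,524): deductible already satisfied, so patient's share is 20% × $4,524 = $904.80. That would push OOP to $4,972.60, over the $4,900 cap, so patient pays $4,900 − $4,067.80 = $832.20.

$832.20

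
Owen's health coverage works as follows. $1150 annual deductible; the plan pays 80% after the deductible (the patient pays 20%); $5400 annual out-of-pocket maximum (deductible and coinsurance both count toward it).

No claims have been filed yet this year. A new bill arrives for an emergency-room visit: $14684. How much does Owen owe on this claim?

$3856.80

Deductible not yet touched, so the first $1150 of the bill goes to the deductible.
That leaves $14684 − $1150 = $13534 for coinsurance.
Patient's 20% share of $13534 is $2706.80.
Patient responsibility before any cap: $1150 + $2706.80 = $3856.80.
Total out-of-pocket so far would be $0 + $3856.80 = $3856.80, below the $5400 cap — no reduction.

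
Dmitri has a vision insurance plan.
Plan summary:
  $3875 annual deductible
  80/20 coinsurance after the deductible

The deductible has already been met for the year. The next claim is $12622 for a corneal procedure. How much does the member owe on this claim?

With the deductible met, the entire $12622 is subject to coinsurance.
Member's 20% share of $12622 is $2524.40.

$2524.40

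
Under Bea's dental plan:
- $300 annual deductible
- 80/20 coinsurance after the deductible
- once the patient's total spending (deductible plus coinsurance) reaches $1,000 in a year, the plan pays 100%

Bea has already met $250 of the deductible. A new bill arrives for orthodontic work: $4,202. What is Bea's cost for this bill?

$750

$250 of the $300 deductible is already met, leaving $50.
The remaining $4,152 (= $4,202 − $50) moves to coinsurance.
Patient's 20% share of $4,152 is $830.40.
That puts the patient's cost at $50 + $830.40 = $880.40 before any cap.
That would bring total out-of-pocket to $1,130.40, past the $1,000 cap. The patient is capped at $1,000 − $250 = $750 on this claim.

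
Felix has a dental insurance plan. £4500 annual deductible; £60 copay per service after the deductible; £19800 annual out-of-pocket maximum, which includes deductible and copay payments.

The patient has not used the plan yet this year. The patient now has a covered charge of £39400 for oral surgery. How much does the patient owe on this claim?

£4560

Nothing has been paid toward the £4500 deductible, so the first £4500 of this charge is applied there.
That leaves £39400 − £4500 = £34900 for the copay.
Copay on this service: £60.
That puts the patient's cost at £4500 + £60 = £4560 before any cap.
Year-to-date out-of-pocket becomes £0 + £4560 = £4560, still under the £19800 maximum, so no cap applies.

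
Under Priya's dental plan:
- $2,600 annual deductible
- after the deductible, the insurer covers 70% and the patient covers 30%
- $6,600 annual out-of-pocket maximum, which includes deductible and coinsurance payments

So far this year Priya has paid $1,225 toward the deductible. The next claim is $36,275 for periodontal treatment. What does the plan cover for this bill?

Deductible still to meet: $2,600 − $1,225 = $1,375.
After the $1,375 deductible portion, $36,275 − $1,375 = $34,900 is subject to coinsurance.
Coinsurance: $34,900 × 30% = $10,470.
That puts the patient's cost at $1,375 + $10,470 = $11,845 before any cap.
That would bring total out-of-pocket to $13,070, past the $6,600 cap. The patient is capped at $6,600 − $1,225 = $5,375 on this claim.
Insurer pays the balance: $36,275 − $5,375 = $30,900.

$30,900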